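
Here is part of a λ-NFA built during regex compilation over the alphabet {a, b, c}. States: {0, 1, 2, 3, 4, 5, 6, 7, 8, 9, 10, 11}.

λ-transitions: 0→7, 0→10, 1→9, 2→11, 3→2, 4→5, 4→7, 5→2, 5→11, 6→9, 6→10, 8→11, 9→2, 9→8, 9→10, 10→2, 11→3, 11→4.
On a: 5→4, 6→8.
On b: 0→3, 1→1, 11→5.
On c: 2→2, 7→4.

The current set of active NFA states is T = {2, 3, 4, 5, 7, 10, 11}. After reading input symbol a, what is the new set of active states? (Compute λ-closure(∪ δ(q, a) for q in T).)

5 on a → {4}.
No a-transition from 2, 3, 4, 7, 10, 11.
Union after reading a: {4}.
Now take the λ-closure:
From 4 via λ: add 5, 7.
From 5 via λ: add 2, 11.
From 11 via λ: add 3.
No new states can be added; the closed set is {2, 3, 4, 5, 7, 11}.

{2, 3, 4, 5, 7, 11}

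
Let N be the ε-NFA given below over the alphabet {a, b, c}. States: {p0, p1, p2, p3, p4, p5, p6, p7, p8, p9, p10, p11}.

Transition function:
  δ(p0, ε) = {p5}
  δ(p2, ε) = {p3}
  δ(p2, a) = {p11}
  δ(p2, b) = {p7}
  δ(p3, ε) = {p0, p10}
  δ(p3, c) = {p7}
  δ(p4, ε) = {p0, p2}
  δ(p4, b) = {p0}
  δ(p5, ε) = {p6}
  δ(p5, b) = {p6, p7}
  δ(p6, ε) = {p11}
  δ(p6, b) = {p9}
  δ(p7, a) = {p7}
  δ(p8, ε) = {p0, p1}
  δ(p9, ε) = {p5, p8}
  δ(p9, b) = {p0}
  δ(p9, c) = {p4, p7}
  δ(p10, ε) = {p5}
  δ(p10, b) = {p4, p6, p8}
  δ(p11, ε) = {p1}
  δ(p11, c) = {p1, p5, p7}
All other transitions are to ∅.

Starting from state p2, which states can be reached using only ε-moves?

{p0, p1, p2, p3, p5, p6, p10, p11}

Start with {p2}.
From p2 via ε: add p3.
From p3 via ε: add p0, p10.
From p0 via ε: add p5.
From p5 via ε: add p6.
From p6 via ε: add p11.
From p11 via ε: add p1.
No new states can be added; the closed set is {p0, p1, p2, p3, p5, p6, p10, p11}.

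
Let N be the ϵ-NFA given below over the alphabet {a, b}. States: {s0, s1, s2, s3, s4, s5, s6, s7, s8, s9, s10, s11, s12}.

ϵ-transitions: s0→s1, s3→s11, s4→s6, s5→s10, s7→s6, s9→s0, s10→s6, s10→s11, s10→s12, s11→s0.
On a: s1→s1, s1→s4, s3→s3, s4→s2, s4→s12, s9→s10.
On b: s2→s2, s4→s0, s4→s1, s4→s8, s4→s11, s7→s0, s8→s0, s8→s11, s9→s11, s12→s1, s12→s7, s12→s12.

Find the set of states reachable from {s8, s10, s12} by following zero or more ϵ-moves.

Start with {s8, s10, s12}.
From s10 via ϵ: add s6, s11.
From s11 via ϵ: add s0.
From s0 via ϵ: add s1.
No new states can be added; the closed set is {s0, s1, s6, s8, s10, s11, s12}.

{s0, s1, s6, s8, s10, s11, s12}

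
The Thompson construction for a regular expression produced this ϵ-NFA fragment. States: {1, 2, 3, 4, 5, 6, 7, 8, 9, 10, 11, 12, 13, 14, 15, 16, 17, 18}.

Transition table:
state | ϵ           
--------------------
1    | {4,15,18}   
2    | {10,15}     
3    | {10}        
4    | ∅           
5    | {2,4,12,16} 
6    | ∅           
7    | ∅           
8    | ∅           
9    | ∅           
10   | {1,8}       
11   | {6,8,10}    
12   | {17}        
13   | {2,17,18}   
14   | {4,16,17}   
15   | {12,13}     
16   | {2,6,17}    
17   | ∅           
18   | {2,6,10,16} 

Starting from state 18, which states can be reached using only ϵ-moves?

Start with {18}.
From 18 via ϵ: add 2, 6, 10, 16.
From 2 via ϵ: add 15.
From 10 via ϵ: add 1, 8.
From 16 via ϵ: add 17.
From 1 via ϵ: add 4.
From 15 via ϵ: add 12, 13.
No new states can be added; the closed set is {1, 2, 4, 6, 8, 10, 12, 13, 15, 16, 17, 18}.

{1, 2, 4, 6, 8, 10, 12, 13, 15, 16, 17, 18}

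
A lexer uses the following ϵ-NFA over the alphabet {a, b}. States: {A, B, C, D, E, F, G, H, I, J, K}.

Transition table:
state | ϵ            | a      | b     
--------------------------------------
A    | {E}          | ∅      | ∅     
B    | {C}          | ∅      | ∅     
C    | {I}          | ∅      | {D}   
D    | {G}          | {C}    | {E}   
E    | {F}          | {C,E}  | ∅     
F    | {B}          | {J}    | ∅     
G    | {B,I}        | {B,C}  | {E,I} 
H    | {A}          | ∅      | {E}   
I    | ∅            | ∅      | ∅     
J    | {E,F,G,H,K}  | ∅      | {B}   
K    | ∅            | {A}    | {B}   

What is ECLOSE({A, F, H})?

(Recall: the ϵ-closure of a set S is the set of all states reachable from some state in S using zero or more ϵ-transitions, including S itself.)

Start with {A, F, H}.
From A via ϵ: add E.
From F via ϵ: add B.
From B via ϵ: add C.
From C via ϵ: add I.
No new states can be added; the closed set is {A, B, C, E, F, H, I}.

{A, B, C, E, F, H, I}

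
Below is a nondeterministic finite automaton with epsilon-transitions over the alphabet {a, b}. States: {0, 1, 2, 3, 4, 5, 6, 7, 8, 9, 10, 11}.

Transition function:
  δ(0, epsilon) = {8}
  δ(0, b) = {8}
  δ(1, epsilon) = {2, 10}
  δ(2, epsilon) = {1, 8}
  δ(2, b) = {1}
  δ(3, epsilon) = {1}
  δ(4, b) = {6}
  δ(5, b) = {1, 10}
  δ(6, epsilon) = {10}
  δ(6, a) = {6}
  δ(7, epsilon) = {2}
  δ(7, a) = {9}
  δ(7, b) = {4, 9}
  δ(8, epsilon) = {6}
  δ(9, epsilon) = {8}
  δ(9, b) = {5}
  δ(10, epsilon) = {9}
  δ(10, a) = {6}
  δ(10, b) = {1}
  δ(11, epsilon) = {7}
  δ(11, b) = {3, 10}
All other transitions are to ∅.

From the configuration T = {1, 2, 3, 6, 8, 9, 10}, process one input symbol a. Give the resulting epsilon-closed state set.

6 on a → {6}.
10 on a → {6}.
No a-transition from 1, 2, 3, 8, 9.
Union after reading a: {6}.
Now take the epsilon-closure:
From 6 via epsilon: add 10.
From 10 via epsilon: add 9.
From 9 via epsilon: add 8.
No new states can be added; the closed set is {6, 8, 9, 10}.

{6, 8, 9, 10}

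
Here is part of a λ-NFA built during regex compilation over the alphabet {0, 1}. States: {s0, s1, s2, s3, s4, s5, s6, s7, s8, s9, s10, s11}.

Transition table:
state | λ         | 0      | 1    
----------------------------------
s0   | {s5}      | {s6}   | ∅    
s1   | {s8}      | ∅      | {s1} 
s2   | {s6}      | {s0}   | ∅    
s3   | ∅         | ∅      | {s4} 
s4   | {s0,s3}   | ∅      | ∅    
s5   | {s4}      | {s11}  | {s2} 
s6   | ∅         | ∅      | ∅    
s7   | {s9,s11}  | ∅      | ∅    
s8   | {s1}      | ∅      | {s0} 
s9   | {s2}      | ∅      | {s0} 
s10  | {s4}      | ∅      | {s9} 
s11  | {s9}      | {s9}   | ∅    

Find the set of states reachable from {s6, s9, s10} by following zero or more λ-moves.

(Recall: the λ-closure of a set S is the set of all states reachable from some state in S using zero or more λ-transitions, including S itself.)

Start with {s6, s9, s10}.
From s9 via λ: add s2.
From s10 via λ: add s4.
From s4 via λ: add s0, s3.
From s0 via λ: add s5.
No new states can be added; the closed set is {s0, s2, s3, s4, s5, s6, s9, s10}.

{s0, s2, s3, s4, s5, s6, s9, s10}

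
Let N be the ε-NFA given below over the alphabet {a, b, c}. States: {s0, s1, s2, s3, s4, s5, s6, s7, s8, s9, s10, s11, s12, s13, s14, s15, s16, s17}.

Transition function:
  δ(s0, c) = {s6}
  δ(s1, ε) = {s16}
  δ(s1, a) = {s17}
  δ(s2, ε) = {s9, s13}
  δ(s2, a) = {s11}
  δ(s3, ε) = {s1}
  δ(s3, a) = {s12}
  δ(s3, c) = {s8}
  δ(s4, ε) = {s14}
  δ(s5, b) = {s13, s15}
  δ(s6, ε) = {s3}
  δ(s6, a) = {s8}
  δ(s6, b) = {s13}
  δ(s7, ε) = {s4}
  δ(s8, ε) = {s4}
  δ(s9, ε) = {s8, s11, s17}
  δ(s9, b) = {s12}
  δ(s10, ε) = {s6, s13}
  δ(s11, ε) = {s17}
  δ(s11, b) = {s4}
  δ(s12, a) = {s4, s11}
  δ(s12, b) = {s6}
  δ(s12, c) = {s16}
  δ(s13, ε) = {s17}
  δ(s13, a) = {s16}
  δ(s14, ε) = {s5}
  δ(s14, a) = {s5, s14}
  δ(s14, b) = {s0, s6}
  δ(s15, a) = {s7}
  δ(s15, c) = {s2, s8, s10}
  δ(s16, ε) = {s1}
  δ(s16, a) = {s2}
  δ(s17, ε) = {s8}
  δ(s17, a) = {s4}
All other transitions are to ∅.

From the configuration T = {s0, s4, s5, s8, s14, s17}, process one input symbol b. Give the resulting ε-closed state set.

s5 on b → {s13, s15}.
s14 on b → {s0, s6}.
No b-transition from s0, s4, s8, s17.
Union after reading b: {s0, s6, s13, s15}.
Now take the ε-closure:
From s6 via ε: add s3.
From s13 via ε: add s17.
From s3 via ε: add s1.
From s17 via ε: add s8.
From s1 via ε: add s16.
From s8 via ε: add s4.
From s4 via ε: add s14.
From s14 via ε: add s5.
No new states can be added; the closed set is {s0, s1, s3, s4, s5, s6, s8, s13, s14, s15, s16, s17}.

{s0, s1, s3, s4, s5, s6, s8, s13, s14, s15, s16, s17}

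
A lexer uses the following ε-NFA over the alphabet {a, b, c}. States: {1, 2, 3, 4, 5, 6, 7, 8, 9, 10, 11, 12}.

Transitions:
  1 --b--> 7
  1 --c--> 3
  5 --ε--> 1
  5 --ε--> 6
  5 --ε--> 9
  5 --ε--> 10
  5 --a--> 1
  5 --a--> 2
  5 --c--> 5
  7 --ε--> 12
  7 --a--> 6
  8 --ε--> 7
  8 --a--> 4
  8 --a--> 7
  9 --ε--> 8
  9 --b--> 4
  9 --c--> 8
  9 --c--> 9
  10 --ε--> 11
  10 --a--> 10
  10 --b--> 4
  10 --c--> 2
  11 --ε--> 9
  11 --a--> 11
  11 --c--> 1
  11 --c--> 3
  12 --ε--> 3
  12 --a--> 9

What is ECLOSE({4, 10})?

Start with {4, 10}.
From 10 via ε: add 11.
From 11 via ε: add 9.
From 9 via ε: add 8.
From 8 via ε: add 7.
From 7 via ε: add 12.
From 12 via ε: add 3.
No new states can be added; the closed set is {3, 4, 7, 8, 9, 10, 11, 12}.

{3, 4, 7, 8, 9, 10, 11, 12}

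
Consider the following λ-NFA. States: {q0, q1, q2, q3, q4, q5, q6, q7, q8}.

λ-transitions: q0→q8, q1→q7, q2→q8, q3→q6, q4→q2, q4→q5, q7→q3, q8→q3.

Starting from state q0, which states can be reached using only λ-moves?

Start with {q0}.
From q0 via λ: add q8.
From q8 via λ: add q3.
From q3 via λ: add q6.
No new states can be added; the closed set is {q0, q3, q6, q8}.

{q0, q3, q6, q8}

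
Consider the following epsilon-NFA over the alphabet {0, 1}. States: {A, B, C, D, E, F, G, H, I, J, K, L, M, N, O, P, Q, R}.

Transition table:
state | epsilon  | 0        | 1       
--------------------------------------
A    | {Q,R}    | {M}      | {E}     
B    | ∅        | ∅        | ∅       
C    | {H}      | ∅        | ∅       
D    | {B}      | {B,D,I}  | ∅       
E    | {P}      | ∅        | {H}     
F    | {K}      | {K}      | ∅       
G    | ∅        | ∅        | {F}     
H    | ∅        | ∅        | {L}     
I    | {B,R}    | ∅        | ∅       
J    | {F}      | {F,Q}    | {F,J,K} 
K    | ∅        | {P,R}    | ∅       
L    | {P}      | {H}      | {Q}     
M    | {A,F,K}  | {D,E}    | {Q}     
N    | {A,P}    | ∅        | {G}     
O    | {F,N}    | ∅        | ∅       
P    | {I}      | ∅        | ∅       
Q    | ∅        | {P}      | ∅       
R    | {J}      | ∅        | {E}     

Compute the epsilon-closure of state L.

{B, F, I, J, K, L, P, R}

Start with {L}.
From L via epsilon: add P.
From P via epsilon: add I.
From I via epsilon: add B, R.
From R via epsilon: add J.
From J via epsilon: add F.
From F via epsilon: add K.
No new states can be added; the closed set is {B, F, I, J, K, L, P, R}.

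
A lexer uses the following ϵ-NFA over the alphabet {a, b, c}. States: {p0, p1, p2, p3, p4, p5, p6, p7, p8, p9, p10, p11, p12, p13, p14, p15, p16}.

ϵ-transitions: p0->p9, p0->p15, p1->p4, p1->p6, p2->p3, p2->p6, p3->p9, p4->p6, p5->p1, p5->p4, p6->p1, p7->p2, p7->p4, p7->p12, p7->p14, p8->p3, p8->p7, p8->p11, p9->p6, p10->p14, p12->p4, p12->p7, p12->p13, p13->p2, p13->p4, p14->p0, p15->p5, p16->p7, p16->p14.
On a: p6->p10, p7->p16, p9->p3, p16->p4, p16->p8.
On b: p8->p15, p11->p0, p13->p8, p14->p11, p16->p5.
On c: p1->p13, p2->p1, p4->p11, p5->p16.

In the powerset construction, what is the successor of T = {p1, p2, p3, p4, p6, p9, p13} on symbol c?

{p1, p2, p3, p4, p6, p9, p11, p13}

p1 on c → {p13}.
p2 on c → {p1}.
p4 on c → {p11}.
No c-transition from p3, p6, p9, p13.
Union after reading c: {p1, p11, p13}.
Now take the ϵ-closure:
From p1 via ϵ: add p4, p6.
From p13 via ϵ: add p2.
From p2 via ϵ: add p3.
From p3 via ϵ: add p9.
No new states can be added; the closed set is {p1, p2, p3, p4, p6, p9, p11, p13}.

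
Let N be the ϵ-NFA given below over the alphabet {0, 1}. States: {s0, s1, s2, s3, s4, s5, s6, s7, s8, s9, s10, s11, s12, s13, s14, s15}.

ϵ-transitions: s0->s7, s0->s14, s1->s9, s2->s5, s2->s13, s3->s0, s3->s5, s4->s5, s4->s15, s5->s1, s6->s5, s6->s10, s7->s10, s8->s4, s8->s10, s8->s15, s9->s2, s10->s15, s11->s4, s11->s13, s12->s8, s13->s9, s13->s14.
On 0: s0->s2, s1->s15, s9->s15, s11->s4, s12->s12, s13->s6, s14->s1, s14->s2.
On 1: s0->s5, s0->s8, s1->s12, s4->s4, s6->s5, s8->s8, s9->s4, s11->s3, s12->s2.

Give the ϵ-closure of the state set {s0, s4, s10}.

Start with {s0, s4, s10}.
From s0 via ϵ: add s7, s14.
From s4 via ϵ: add s5, s15.
From s5 via ϵ: add s1.
From s1 via ϵ: add s9.
From s9 via ϵ: add s2.
From s2 via ϵ: add s13.
No new states can be added; the closed set is {s0, s1, s2, s4, s5, s7, s9, s10, s13, s14, s15}.

{s0, s1, s2, s4, s5, s7, s9, s10, s13, s14, s15}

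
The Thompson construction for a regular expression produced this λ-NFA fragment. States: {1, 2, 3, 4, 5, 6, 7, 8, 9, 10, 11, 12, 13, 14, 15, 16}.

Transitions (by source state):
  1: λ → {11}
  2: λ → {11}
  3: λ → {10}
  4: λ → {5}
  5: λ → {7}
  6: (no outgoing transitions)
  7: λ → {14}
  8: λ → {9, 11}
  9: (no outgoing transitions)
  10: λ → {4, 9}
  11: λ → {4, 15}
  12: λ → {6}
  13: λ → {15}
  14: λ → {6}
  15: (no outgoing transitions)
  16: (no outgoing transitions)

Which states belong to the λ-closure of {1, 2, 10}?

{1, 2, 4, 5, 6, 7, 9, 10, 11, 14, 15}

Start with {1, 2, 10}.
From 1 via λ: add 11.
From 10 via λ: add 4, 9.
From 4 via λ: add 5.
From 11 via λ: add 15.
From 5 via λ: add 7.
From 7 via λ: add 14.
From 14 via λ: add 6.
No new states can be added; the closed set is {1, 2, 4, 5, 6, 7, 9, 10, 11, 14, 15}.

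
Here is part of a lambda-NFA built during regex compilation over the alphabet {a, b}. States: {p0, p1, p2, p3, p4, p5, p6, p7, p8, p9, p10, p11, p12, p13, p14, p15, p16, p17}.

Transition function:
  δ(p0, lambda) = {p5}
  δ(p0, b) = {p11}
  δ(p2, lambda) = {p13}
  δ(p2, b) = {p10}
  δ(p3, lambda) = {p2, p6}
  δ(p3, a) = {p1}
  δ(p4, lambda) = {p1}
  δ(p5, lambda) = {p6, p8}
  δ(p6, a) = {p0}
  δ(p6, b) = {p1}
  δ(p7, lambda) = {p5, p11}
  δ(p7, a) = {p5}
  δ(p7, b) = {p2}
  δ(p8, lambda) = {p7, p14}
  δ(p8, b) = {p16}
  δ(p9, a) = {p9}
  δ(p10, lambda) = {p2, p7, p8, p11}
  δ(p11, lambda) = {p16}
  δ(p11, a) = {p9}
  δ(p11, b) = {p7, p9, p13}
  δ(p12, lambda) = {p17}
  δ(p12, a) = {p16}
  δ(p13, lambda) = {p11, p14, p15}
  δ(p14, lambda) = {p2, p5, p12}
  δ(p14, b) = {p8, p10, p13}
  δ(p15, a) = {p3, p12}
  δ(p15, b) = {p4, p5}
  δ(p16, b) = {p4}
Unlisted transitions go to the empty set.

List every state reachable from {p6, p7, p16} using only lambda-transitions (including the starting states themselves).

{p2, p5, p6, p7, p8, p11, p12, p13, p14, p15, p16, p17}

Start with {p6, p7, p16}.
From p7 via lambda: add p5, p11.
From p5 via lambda: add p8.
From p8 via lambda: add p14.
From p14 via lambda: add p2, p12.
From p2 via lambda: add p13.
From p12 via lambda: add p17.
From p13 via lambda: add p15.
No new states can be added; the closed set is {p2, p5, p6, p7, p8, p11, p12, p13, p14, p15, p16, p17}.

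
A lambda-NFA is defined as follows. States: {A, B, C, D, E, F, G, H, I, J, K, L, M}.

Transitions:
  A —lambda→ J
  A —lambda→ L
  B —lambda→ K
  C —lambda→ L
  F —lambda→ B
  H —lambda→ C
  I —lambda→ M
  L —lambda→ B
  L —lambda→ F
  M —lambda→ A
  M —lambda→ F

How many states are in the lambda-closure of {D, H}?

7

Start with {D, H}.
From H via lambda: add C.
From C via lambda: add L.
From L via lambda: add B, F.
From B via lambda: add K.
lambda-closure = {B, C, D, F, H, K, L}, which has 7 states.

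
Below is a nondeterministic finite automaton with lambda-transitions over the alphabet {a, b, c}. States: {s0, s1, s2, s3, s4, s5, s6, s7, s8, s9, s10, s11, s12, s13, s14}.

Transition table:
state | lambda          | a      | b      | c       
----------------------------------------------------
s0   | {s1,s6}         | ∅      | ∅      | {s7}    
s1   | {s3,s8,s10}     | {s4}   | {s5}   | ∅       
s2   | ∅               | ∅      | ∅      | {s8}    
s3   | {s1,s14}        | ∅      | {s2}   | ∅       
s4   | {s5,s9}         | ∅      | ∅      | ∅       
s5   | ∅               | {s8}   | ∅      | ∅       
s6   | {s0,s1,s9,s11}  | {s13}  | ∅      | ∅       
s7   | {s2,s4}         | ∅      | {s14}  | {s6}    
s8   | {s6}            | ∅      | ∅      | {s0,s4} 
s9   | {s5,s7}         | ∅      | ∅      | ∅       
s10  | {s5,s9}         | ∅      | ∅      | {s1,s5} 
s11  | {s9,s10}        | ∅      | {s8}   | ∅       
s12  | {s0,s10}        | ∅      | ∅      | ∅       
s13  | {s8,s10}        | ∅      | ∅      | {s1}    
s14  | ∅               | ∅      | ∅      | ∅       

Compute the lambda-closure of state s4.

Start with {s4}.
From s4 via lambda: add s5, s9.
From s9 via lambda: add s7.
From s7 via lambda: add s2.
No new states can be added; the closed set is {s2, s4, s5, s7, s9}.

{s2, s4, s5, s7, s9}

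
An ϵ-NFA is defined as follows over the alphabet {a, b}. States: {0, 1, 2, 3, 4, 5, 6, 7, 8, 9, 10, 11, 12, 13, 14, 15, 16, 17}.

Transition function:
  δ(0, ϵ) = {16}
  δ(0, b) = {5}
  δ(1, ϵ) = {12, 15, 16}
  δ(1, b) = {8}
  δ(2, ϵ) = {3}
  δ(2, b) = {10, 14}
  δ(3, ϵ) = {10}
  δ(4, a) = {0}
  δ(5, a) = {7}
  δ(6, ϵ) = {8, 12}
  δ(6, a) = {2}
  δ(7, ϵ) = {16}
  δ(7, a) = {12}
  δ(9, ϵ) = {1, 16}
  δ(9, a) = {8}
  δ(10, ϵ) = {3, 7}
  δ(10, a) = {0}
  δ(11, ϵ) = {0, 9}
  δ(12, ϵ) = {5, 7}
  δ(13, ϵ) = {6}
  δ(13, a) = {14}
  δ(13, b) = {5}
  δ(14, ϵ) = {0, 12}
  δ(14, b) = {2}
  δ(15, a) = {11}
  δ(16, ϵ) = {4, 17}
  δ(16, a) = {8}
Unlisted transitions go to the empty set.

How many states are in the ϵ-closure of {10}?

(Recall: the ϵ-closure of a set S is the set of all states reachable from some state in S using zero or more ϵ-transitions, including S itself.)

Start with {10}.
From 10 via ϵ: add 3, 7.
From 7 via ϵ: add 16.
From 16 via ϵ: add 4, 17.
ϵ-closure = {3, 4, 7, 10, 16, 17}, which has 6 states.

6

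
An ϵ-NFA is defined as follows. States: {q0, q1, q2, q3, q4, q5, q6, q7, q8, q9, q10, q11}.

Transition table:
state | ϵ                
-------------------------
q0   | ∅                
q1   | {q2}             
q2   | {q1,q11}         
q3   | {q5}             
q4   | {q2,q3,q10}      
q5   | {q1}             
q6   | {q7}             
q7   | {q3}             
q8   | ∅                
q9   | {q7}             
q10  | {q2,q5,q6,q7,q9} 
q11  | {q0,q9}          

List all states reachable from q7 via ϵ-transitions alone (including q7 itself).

{q0, q1, q2, q3, q5, q7, q9, q11}

Start with {q7}.
From q7 via ϵ: add q3.
From q3 via ϵ: add q5.
From q5 via ϵ: add q1.
From q1 via ϵ: add q2.
From q2 via ϵ: add q11.
From q11 via ϵ: add q0, q9.
No new states can be added; the closed set is {q0, q1, q2, q3, q5, q7, q9, q11}.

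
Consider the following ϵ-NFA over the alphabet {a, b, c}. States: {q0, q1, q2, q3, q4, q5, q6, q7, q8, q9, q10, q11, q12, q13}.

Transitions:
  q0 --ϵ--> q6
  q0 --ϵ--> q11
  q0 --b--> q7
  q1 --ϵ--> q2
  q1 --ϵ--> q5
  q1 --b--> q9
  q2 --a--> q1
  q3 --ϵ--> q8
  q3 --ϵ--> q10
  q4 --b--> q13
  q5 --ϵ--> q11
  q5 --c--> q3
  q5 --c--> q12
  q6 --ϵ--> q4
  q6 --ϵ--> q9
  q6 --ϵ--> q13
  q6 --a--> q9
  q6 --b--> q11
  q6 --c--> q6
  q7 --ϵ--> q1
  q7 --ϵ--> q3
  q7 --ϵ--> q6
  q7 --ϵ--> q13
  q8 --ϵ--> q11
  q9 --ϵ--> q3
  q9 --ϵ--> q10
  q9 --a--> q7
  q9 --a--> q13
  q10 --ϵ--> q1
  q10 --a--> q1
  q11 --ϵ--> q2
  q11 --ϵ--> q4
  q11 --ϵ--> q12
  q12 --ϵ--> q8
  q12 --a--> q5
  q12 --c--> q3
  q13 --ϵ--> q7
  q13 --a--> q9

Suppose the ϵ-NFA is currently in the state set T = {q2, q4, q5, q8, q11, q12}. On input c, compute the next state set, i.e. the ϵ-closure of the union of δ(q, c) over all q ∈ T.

q5 on c → {q3, q12}.
q12 on c → {q3}.
No c-transition from q2, q4, q8, q11.
Union after reading c: {q3, q12}.
Now take the ϵ-closure:
From q3 via ϵ: add q8, q10.
From q8 via ϵ: add q11.
From q10 via ϵ: add q1.
From q1 via ϵ: add q2, q5.
From q11 via ϵ: add q4.
No new states can be added; the closed set is {q1, q2, q3, q4, q5, q8, q10, q11, q12}.

{q1, q2, q3, q4, q5, q8, q10, q11, q12}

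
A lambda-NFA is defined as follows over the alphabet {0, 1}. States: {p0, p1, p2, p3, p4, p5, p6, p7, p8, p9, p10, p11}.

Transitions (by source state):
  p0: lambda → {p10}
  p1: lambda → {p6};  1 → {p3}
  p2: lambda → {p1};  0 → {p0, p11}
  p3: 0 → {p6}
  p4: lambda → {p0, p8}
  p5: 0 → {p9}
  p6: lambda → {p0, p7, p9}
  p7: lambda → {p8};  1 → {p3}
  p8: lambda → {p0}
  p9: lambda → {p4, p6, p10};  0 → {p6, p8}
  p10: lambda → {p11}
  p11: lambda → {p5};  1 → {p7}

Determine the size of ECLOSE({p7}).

Start with {p7}.
From p7 via lambda: add p8.
From p8 via lambda: add p0.
From p0 via lambda: add p10.
From p10 via lambda: add p11.
From p11 via lambda: add p5.
lambda-closure = {p0, p5, p7, p8, p10, p11}, which has 6 states.

6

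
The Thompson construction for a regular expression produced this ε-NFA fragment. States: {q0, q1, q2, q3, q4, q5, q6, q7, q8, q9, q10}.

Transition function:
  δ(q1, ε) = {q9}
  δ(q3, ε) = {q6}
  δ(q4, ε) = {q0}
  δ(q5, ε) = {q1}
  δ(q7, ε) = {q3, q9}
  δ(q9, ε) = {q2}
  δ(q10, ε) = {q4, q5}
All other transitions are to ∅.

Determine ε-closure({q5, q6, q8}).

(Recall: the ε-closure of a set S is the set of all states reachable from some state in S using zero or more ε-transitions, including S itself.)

{q1, q2, q5, q6, q8, q9}

Start with {q5, q6, q8}.
From q5 via ε: add q1.
From q1 via ε: add q9.
From q9 via ε: add q2.
No new states can be added; the closed set is {q1, q2, q5, q6, q8, q9}.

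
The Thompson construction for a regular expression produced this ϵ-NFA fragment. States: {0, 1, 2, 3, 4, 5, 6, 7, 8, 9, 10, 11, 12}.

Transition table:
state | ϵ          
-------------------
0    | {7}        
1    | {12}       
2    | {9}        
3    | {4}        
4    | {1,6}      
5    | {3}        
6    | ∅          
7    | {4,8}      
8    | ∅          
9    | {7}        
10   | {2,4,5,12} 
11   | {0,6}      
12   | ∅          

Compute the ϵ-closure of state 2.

{1, 2, 4, 6, 7, 8, 9, 12}

Start with {2}.
From 2 via ϵ: add 9.
From 9 via ϵ: add 7.
From 7 via ϵ: add 4, 8.
From 4 via ϵ: add 1, 6.
From 1 via ϵ: add 12.
No new states can be added; the closed set is {1, 2, 4, 6, 7, 8, 9, 12}.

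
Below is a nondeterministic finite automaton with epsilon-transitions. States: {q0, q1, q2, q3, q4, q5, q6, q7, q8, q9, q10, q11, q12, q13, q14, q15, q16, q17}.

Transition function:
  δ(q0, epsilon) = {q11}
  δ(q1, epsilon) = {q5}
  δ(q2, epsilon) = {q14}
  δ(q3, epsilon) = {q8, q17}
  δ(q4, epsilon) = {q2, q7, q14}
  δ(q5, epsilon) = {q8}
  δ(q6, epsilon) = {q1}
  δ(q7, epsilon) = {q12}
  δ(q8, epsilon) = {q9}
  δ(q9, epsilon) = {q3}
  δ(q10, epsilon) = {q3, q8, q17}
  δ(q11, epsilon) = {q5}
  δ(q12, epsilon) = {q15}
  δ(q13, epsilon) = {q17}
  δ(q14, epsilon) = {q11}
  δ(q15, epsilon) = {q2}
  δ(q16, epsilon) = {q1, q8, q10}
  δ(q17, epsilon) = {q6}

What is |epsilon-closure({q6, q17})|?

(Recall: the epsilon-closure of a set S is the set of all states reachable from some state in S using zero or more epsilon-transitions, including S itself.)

Start with {q6, q17}.
From q6 via epsilon: add q1.
From q1 via epsilon: add q5.
From q5 via epsilon: add q8.
From q8 via epsilon: add q9.
From q9 via epsilon: add q3.
epsilon-closure = {q1, q3, q5, q6, q8, q9, q17}, which has 7 states.

7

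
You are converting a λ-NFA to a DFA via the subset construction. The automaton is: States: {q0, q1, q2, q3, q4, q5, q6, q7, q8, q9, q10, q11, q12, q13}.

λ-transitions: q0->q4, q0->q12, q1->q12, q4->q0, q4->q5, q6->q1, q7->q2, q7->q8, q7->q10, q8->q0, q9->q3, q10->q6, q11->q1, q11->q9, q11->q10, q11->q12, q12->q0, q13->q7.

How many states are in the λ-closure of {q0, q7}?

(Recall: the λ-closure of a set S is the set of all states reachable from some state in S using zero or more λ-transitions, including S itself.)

10

Start with {q0, q7}.
From q0 via λ: add q4, q12.
From q7 via λ: add q2, q8, q10.
From q4 via λ: add q5.
From q10 via λ: add q6.
From q6 via λ: add q1.
λ-closure = {q0, q1, q2, q4, q5, q6, q7, q8, q10, q12}, which has 10 states.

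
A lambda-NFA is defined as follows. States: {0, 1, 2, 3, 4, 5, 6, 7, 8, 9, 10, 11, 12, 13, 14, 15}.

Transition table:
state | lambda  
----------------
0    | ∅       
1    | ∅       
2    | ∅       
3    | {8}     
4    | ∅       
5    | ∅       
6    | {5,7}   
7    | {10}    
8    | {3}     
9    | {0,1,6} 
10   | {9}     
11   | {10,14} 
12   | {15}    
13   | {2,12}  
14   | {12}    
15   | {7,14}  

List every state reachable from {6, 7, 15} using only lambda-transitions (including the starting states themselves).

Start with {6, 7, 15}.
From 6 via lambda: add 5.
From 7 via lambda: add 10.
From 15 via lambda: add 14.
From 10 via lambda: add 9.
From 14 via lambda: add 12.
From 9 via lambda: add 0, 1.
No new states can be added; the closed set is {0, 1, 5, 6, 7, 9, 10, 12, 14, 15}.

{0, 1, 5, 6, 7, 9, 10, 12, 14, 15}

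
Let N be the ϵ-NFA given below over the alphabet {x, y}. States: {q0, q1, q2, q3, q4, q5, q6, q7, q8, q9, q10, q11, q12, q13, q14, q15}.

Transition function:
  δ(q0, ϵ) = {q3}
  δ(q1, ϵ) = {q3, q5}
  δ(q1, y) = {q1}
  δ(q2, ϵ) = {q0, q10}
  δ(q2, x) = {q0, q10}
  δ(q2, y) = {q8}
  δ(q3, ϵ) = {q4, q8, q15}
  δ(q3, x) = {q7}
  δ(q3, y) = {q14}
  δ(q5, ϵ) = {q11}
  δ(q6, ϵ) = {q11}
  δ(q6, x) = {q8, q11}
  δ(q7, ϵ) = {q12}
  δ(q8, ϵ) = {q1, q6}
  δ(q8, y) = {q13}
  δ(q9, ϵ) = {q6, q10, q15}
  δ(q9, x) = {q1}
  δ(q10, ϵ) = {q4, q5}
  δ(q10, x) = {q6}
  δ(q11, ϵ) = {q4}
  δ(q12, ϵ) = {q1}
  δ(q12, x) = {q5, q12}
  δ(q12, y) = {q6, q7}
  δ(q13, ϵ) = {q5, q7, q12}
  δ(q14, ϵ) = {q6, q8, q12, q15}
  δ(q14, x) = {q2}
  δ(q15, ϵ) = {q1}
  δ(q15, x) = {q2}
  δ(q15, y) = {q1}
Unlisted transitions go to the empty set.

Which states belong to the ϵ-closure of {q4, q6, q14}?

{q1, q3, q4, q5, q6, q8, q11, q12, q14, q15}

Start with {q4, q6, q14}.
From q6 via ϵ: add q11.
From q14 via ϵ: add q8, q12, q15.
From q8 via ϵ: add q1.
From q1 via ϵ: add q3, q5.
No new states can be added; the closed set is {q1, q3, q4, q5, q6, q8, q11, q12, q14, q15}.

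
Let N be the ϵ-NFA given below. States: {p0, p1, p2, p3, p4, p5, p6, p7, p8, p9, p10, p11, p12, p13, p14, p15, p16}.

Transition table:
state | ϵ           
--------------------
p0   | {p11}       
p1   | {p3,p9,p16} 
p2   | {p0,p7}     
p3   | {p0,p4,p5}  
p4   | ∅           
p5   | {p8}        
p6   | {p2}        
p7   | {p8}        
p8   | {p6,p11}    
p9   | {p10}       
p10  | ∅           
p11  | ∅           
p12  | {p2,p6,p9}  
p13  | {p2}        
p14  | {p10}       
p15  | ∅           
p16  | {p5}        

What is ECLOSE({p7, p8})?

Start with {p7, p8}.
From p8 via ϵ: add p6, p11.
From p6 via ϵ: add p2.
From p2 via ϵ: add p0.
No new states can be added; the closed set is {p0, p2, p6, p7, p8, p11}.

{p0, p2, p6, p7, p8, p11}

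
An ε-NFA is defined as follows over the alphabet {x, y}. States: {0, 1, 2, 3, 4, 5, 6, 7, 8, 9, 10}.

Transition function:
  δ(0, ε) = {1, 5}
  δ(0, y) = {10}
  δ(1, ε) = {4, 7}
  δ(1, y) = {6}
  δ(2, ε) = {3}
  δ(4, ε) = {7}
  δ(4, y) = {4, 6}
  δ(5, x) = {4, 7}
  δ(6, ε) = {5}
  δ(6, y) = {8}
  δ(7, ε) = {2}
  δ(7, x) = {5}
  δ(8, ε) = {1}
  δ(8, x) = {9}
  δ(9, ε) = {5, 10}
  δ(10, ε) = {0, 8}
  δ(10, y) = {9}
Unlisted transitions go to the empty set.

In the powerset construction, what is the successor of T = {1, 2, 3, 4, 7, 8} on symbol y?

1 on y → {6}.
4 on y → {4, 6}.
No y-transition from 2, 3, 7, 8.
Union after reading y: {4, 6}.
Now take the ε-closure:
From 4 via ε: add 7.
From 6 via ε: add 5.
From 7 via ε: add 2.
From 2 via ε: add 3.
No new states can be added; the closed set is {2, 3, 4, 5, 6, 7}.

{2, 3, 4, 5, 6, 7}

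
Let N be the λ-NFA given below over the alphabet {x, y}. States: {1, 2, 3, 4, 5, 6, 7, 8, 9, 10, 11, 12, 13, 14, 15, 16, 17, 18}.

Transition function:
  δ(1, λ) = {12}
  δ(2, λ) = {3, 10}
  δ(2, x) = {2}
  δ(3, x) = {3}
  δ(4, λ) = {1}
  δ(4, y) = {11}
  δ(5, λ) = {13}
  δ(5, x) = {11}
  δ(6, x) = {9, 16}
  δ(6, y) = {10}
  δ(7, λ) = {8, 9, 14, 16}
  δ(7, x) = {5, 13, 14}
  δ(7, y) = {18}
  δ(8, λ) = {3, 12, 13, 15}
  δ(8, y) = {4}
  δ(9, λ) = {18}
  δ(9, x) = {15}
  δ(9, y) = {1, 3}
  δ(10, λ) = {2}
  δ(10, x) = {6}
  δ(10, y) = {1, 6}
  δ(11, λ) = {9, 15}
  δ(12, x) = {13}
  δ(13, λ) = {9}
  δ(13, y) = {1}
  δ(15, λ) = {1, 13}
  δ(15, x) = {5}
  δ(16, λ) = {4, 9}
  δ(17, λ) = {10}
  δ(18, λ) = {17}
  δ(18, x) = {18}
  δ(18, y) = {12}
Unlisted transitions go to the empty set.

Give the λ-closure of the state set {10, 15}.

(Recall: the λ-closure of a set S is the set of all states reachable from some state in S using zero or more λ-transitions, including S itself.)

{1, 2, 3, 9, 10, 12, 13, 15, 17, 18}

Start with {10, 15}.
From 10 via λ: add 2.
From 15 via λ: add 1, 13.
From 1 via λ: add 12.
From 2 via λ: add 3.
From 13 via λ: add 9.
From 9 via λ: add 18.
From 18 via λ: add 17.
No new states can be added; the closed set is {1, 2, 3, 9, 10, 12, 13, 15, 17, 18}.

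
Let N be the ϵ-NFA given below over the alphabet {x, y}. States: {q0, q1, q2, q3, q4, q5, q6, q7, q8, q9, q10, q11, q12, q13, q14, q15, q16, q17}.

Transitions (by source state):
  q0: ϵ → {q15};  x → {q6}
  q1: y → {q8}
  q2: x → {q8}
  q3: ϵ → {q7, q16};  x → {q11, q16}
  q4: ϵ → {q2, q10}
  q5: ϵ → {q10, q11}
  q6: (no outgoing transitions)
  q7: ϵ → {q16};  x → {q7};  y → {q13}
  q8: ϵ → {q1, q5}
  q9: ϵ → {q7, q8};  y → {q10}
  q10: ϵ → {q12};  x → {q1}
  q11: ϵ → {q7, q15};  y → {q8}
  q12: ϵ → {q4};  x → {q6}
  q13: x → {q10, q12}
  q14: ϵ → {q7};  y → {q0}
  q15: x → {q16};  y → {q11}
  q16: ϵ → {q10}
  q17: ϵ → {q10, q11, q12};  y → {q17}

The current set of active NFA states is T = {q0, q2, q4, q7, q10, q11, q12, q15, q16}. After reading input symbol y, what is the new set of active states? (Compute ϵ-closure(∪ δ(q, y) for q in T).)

{q1, q2, q4, q5, q7, q8, q10, q11, q12, q13, q15, q16}

q7 on y → {q13}.
q11 on y → {q8}.
q15 on y → {q11}.
No y-transition from q0, q2, q4, q10, q12, q16.
Union after reading y: {q8, q11, q13}.
Now take the ϵ-closure:
From q8 via ϵ: add q1, q5.
From q11 via ϵ: add q7, q15.
From q5 via ϵ: add q10.
From q7 via ϵ: add q16.
From q10 via ϵ: add q12.
From q12 via ϵ: add q4.
From q4 via ϵ: add q2.
No new states can be added; the closed set is {q1, q2, q4, q5, q7, q8, q10, q11, q12, q13, q15, q16}.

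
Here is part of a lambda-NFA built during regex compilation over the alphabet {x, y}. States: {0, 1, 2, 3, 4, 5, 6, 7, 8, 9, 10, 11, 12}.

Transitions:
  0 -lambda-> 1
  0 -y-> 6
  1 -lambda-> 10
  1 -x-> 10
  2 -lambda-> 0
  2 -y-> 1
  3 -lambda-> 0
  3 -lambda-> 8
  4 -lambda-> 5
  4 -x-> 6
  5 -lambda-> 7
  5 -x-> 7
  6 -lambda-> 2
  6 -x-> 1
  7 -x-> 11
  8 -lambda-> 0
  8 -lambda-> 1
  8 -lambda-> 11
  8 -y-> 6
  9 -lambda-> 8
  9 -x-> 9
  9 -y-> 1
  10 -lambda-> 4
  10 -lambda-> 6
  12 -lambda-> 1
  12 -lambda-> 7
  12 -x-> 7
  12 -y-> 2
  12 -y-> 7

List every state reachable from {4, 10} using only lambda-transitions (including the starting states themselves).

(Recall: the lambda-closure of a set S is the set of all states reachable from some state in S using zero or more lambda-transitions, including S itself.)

Start with {4, 10}.
From 4 via lambda: add 5.
From 10 via lambda: add 6.
From 5 via lambda: add 7.
From 6 via lambda: add 2.
From 2 via lambda: add 0.
From 0 via lambda: add 1.
No new states can be added; the closed set is {0, 1, 2, 4, 5, 6, 7, 10}.

{0, 1, 2, 4, 5, 6, 7, 10}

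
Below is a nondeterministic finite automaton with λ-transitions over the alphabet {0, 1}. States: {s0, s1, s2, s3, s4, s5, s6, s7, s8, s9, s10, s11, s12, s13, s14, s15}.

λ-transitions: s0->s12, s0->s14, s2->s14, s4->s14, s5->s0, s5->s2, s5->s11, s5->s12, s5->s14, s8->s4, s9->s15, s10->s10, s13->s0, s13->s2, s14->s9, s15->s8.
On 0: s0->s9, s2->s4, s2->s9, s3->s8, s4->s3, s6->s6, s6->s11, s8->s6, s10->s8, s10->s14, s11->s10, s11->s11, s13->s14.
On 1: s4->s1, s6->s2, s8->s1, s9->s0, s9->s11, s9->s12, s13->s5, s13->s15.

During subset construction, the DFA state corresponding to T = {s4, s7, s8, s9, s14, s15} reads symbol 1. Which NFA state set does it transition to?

{s0, s1, s4, s8, s9, s11, s12, s14, s15}

s4 on 1 → {s1}.
s8 on 1 → {s1}.
s9 on 1 → {s0, s11, s12}.
No 1-transition from s7, s14, s15.
Union after reading 1: {s0, s1, s11, s12}.
Now take the λ-closure:
From s0 via λ: add s14.
From s14 via λ: add s9.
From s9 via λ: add s15.
From s15 via λ: add s8.
From s8 via λ: add s4.
No new states can be added; the closed set is {s0, s1, s4, s8, s9, s11, s12, s14, s15}.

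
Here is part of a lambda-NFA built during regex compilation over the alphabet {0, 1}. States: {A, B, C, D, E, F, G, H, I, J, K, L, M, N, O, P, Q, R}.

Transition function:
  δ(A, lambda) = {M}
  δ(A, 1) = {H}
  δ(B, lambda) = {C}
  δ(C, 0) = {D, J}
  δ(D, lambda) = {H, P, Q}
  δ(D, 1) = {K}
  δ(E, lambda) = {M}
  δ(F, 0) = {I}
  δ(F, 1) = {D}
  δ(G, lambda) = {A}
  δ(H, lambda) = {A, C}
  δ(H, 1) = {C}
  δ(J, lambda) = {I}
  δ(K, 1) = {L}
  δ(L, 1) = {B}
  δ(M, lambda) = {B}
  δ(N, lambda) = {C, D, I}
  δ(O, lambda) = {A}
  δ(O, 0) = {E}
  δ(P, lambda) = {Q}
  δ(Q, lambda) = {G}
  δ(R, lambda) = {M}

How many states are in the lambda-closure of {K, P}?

8

Start with {K, P}.
From P via lambda: add Q.
From Q via lambda: add G.
From G via lambda: add A.
From A via lambda: add M.
From M via lambda: add B.
From B via lambda: add C.
lambda-closure = {A, B, C, G, K, M, P, Q}, which has 8 states.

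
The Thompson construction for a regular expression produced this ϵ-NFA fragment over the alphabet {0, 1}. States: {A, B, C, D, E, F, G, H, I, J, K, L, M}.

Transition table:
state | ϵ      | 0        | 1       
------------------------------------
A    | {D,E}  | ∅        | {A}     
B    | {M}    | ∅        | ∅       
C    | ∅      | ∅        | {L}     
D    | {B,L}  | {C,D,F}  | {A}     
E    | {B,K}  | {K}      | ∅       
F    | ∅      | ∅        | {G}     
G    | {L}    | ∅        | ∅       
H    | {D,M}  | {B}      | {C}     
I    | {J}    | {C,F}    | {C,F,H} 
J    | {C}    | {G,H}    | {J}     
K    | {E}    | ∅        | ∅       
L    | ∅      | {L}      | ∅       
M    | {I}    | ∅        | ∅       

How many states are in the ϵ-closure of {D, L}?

7

Start with {D, L}.
From D via ϵ: add B.
From B via ϵ: add M.
From M via ϵ: add I.
From I via ϵ: add J.
From J via ϵ: add C.
ϵ-closure = {B, C, D, I, J, L, M}, which has 7 states.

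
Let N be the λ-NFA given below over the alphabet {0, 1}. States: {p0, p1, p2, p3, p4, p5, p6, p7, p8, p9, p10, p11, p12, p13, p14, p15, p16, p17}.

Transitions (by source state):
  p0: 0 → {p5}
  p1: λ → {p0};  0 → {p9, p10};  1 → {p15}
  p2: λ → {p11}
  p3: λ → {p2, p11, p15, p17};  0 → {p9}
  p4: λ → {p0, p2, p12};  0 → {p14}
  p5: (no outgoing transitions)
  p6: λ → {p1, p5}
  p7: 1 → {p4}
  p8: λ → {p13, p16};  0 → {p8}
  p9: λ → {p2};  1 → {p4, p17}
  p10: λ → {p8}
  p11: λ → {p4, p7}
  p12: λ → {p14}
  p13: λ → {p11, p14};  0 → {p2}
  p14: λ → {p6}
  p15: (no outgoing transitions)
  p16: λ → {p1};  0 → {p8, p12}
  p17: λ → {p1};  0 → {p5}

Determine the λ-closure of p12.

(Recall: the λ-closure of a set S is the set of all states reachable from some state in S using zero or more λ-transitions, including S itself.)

{p0, p1, p5, p6, p12, p14}

Start with {p12}.
From p12 via λ: add p14.
From p14 via λ: add p6.
From p6 via λ: add p1, p5.
From p1 via λ: add p0.
No new states can be added; the closed set is {p0, p1, p5, p6, p12, p14}.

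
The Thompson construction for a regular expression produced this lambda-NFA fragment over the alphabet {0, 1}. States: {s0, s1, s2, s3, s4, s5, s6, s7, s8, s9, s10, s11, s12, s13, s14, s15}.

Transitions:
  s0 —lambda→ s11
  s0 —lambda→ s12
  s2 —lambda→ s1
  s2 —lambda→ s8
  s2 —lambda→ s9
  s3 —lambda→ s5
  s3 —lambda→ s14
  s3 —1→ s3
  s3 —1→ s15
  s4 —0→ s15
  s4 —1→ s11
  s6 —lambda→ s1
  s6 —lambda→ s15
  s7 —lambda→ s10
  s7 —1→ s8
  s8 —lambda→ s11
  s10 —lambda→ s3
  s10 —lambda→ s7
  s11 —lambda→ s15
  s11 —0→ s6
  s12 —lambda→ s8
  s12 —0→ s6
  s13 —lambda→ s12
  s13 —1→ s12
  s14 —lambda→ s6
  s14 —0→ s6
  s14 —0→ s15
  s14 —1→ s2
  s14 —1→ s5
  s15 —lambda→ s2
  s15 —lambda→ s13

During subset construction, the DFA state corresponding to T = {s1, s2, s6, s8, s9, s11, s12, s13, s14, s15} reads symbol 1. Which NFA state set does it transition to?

{s1, s2, s5, s8, s9, s11, s12, s13, s15}

s13 on 1 → {s12}.
s14 on 1 → {s2, s5}.
No 1-transition from s1, s2, s6, s8, s9, s11, s12, s15.
Union after reading 1: {s2, s5, s12}.
Now take the lambda-closure:
From s2 via lambda: add s1, s8, s9.
From s8 via lambda: add s11.
From s11 via lambda: add s15.
From s15 via lambda: add s13.
No new states can be added; the closed set is {s1, s2, s5, s8, s9, s11, s12, s13, s15}.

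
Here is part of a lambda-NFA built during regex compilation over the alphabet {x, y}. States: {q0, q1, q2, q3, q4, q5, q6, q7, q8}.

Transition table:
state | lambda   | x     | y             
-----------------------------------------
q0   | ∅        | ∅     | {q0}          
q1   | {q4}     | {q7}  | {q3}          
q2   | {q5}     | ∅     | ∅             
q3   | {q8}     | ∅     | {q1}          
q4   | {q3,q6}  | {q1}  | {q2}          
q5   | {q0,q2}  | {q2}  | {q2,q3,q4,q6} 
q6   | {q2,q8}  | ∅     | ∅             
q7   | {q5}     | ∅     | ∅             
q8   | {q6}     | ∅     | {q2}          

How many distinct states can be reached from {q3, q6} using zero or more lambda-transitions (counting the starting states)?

6

Start with {q3, q6}.
From q3 via lambda: add q8.
From q6 via lambda: add q2.
From q2 via lambda: add q5.
From q5 via lambda: add q0.
lambda-closure = {q0, q2, q3, q5, q6, q8}, which has 6 states.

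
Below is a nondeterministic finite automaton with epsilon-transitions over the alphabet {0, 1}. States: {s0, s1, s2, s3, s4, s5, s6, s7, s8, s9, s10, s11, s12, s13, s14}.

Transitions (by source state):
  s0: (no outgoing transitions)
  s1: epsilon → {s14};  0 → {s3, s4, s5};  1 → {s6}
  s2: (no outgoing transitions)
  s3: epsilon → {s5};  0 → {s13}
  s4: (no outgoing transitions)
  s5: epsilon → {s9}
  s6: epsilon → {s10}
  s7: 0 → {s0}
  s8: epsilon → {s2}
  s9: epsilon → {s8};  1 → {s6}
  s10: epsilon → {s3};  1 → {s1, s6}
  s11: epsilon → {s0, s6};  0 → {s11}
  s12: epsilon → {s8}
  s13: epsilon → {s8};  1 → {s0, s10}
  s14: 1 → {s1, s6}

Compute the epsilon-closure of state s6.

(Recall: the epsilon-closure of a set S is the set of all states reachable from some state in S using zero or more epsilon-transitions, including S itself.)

{s2, s3, s5, s6, s8, s9, s10}

Start with {s6}.
From s6 via epsilon: add s10.
From s10 via epsilon: add s3.
From s3 via epsilon: add s5.
From s5 via epsilon: add s9.
From s9 via epsilon: add s8.
From s8 via epsilon: add s2.
No new states can be added; the closed set is {s2, s3, s5, s6, s8, s9, s10}.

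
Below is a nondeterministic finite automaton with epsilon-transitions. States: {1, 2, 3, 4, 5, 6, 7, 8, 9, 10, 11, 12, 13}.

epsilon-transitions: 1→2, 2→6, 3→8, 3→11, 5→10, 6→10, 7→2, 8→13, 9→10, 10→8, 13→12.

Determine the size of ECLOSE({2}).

6

Start with {2}.
From 2 via epsilon: add 6.
From 6 via epsilon: add 10.
From 10 via epsilon: add 8.
From 8 via epsilon: add 13.
From 13 via epsilon: add 12.
epsilon-closure = {2, 6, 8, 10, 12, 13}, which has 6 states.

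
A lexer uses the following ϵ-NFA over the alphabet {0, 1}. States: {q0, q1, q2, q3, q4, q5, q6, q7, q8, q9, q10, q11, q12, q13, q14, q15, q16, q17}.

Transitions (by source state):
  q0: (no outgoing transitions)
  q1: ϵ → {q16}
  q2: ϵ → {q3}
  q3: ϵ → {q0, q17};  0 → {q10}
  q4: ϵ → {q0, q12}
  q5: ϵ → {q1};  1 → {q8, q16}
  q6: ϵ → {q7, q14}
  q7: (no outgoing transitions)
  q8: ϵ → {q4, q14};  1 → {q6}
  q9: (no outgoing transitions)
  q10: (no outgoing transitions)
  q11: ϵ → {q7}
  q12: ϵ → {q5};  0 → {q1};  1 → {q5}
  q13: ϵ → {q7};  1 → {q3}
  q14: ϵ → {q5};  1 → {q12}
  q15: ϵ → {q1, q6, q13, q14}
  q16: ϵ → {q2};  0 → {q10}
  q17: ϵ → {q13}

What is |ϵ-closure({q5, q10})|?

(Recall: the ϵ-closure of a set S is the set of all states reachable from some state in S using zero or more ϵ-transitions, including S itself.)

10

Start with {q5, q10}.
From q5 via ϵ: add q1.
From q1 via ϵ: add q16.
From q16 via ϵ: add q2.
From q2 via ϵ: add q3.
From q3 via ϵ: add q0, q17.
From q17 via ϵ: add q13.
From q13 via ϵ: add q7.
ϵ-closure = {q0, q1, q2, q3, q5, q7, q10, q13, q16, q17}, which has 10 states.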